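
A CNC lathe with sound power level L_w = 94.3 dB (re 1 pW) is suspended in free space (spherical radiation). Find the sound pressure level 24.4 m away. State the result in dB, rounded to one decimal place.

The power spreads over a sphere of area 4π·r², so L_p = L_w − 10·log₁₀(4π·r²).
4π·r² = 7482 m², 10·log₁₀ of that is 38.740 dB.
L_p = 94.3 − 38.740 = 55.56 dB.

55.6 dB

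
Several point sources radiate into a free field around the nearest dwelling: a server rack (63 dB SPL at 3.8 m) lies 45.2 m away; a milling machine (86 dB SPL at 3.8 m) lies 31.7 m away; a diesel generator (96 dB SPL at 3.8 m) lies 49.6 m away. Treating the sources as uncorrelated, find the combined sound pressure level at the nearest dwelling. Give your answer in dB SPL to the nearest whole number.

First find each source's level at the receiver (point-source: −20·log₁₀(r/r_ref)), then combine on an intensity basis.
server rack: 63 − 20·log₁₀(45.2/3.8) = 63 − 21.51 = 41.49 dB SPL.
milling machine: 86 − 20·log₁₀(31.7/3.8) = 86 − 18.43 = 67.57 dB SPL.
diesel generator: 96 − 20·log₁₀(49.6/3.8) = 96 − 22.31 = 73.69 dB SPL.
Σ 10^(L/10) = 2.910e+07 → L_total = 10·log₁₀(2.910e+07) = 74.64 dB SPL.

75 dB SPL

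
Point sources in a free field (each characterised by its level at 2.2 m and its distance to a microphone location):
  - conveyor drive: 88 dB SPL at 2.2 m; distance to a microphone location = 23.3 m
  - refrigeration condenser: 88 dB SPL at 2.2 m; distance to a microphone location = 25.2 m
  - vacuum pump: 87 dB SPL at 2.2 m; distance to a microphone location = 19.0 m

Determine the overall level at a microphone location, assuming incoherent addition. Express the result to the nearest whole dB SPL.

72 dB SPL

Apply inverse-square spreading to bring every level to the receiver, then sum 10^(L/10).
conveyor drive: 88 − 20·log₁₀(23.3/2.2) = 88 − 20.50 = 67.50 dB SPL.
refrigeration condenser: 88 − 20·log₁₀(25.2/2.2) = 88 − 21.18 = 66.82 dB SPL.
vacuum pump: 87 − 20·log₁₀(19.0/2.2) = 87 − 18.73 = 68.27 dB SPL.
Σ 10^(L/10) = 1.715e+07 → L_total = 10·log₁₀(1.715e+07) = 72.34 dB SPL.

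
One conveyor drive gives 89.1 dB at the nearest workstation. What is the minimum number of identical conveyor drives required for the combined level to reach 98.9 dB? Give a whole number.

10

N identical sources give L₁ + 10·log₁₀ N, so require 10·log₁₀ N ≥ 98.9 − 89.1 = 9.8 dB.
N ≥ 10^(9.8/10) = 9.550, so N = 10.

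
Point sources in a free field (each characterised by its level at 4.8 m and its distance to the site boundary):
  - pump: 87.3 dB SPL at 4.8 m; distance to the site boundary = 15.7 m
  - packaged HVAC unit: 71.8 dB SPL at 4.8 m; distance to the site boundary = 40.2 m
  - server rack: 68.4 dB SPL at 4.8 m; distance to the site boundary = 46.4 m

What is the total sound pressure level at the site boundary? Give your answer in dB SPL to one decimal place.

Apply inverse-square spreading to bring every level to the receiver, then sum 10^(L/10).
pump: 87.3 − 20·log₁₀(15.7/4.8) = 87.3 − 10.29 = 77.01 dB SPL.
packaged HVAC unit: 71.8 − 20·log₁₀(40.2/4.8) = 71.8 − 18.46 = 53.34 dB SPL.
server rack: 68.4 − 20·log₁₀(46.4/4.8) = 68.4 − 19.71 = 48.69 dB SPL.
Σ 10^(L/10) = 5.049e+07 → L_total = 10·log₁₀(5.049e+07) = 77.03 dB SPL.

77.0 dB SPL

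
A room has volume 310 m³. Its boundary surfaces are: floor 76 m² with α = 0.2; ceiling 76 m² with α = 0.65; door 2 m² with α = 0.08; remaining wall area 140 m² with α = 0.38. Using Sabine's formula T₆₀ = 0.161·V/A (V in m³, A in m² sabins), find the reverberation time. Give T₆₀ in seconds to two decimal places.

Total absorption A = 76·0.2 + 76·0.65 + 2·0.08 + 140·0.38 = 117.96 m² sabins.
T₆₀ = 0.161 × 310 / 117.96 = 0.423 s.

0.42 s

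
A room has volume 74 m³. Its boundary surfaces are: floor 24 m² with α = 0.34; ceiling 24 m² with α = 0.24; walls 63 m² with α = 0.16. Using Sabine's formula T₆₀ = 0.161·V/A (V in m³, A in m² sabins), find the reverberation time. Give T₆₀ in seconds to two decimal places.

0.50 s

A = Σ Sᵢαᵢ = 24·0.34 + 24·0.24 + 63·0.16 = 24.00 m².
T₆₀ = 0.161 × 74 / 24.00 = 0.496 s.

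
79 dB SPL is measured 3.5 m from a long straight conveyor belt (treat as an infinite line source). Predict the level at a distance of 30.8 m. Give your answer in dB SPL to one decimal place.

For a line source, L₂ = L₁ − 10·log₁₀(r₂/r₁).
L₂ = 79 − 10·log₁₀(30.8/3.5) = 79 − 9.445 = 69.56 dB SPL.

69.6 dB SPL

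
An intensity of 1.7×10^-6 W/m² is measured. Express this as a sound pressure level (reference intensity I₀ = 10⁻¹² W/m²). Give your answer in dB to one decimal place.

Dividing by I₀ shifts the exponent by 12: I/I₀ = 1.7×10^6.
L = 10·(0.2304 + 6) = 62.30 dB.

62.3 dB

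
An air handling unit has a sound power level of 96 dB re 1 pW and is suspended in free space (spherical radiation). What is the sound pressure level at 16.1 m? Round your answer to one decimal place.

The power spreads over a sphere of area 4π·r², so L_p = L_w − 10·log₁₀(4π·r²).
4π·r² = 3257 m², 10·log₁₀ of that is 35.129 dB.
L_p = 96 − 35.129 = 60.87 dB.

60.9 dB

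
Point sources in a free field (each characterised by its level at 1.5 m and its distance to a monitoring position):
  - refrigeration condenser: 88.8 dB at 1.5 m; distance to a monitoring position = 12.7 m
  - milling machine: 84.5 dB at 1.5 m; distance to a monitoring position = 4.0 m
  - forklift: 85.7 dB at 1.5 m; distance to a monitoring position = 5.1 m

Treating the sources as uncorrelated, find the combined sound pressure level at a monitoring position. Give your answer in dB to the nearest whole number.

79 dB

First find each source's level at the receiver (point-source: −20·log₁₀(r/r_ref)), then combine on an intensity basis.
refrigeration condenser: 88.8 − 20·log₁₀(12.7/1.5) = 88.8 − 18.55 = 70.25 dB.
milling machine: 84.5 − 20·log₁₀(4.0/1.5) = 84.5 − 8.52 = 75.98 dB.
forklift: 85.7 − 20·log₁₀(5.1/1.5) = 85.7 − 10.63 = 75.07 dB.
Σ 10^(L/10) = 8.236e+07 → L_total = 10·log₁₀(8.236e+07) = 79.16 dB.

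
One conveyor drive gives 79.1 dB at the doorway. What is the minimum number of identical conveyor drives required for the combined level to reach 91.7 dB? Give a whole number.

N identical sources give L₁ + 10·log₁₀ N, so require 10·log₁₀ N ≥ 91.7 − 79.1 = 12.6 dB.
N ≥ 10^(12.6/10) = 18.197, so N = 19.

19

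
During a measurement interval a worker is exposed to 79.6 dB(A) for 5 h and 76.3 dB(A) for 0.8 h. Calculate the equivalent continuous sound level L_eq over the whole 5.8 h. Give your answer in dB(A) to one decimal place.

79.3 dB(A)

Weight each interval's intensity by its duration and average over T = 5.8 h:
Σ tᵢ·10^(Lᵢ/10) = 5·10^(79.6/10) + 0.8·10^(76.3/10) = 4.901e+08.
L_eq = 10·log₁₀(4.901e+08/5.8) = 79.27 dB(A).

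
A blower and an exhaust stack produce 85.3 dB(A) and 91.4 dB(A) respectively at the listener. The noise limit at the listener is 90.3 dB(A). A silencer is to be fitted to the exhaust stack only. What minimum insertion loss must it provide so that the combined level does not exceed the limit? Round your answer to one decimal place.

2.8 dB

The untreated sources together contribute 10^(85.3/10) = 3.388e+08, i.e. 85.30 dB(A).
To meet 90.3 dB(A) overall, the treated exhaust stack may contribute at most 10^(90.3/10) − 3.388e+08 = 7.327e+08, i.e. 88.65 dB(A).
So the exhaust stack must be reduced from 91.4 to 88.65 dB(A): IL = 2.75 dB.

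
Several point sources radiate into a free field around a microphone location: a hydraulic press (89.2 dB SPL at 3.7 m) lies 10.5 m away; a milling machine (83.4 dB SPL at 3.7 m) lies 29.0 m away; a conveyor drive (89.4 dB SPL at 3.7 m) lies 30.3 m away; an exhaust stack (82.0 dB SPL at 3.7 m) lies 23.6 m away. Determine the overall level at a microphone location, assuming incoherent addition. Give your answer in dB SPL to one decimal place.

Propagate each source to the receiver with L = L_ref − 20·log₁₀(r/r_ref), then add intensities.
hydraulic press: 89.2 − 20·log₁₀(10.5/3.7) = 89.2 − 9.06 = 80.14 dB SPL.
milling machine: 83.4 − 20·log₁₀(29.0/3.7) = 83.4 − 17.88 = 65.52 dB SPL.
conveyor drive: 89.4 − 20·log₁₀(30.3/3.7) = 89.4 − 18.26 = 71.14 dB SPL.
exhaust stack: 82.0 − 20·log₁₀(23.6/3.7) = 82.0 − 16.09 = 65.91 dB SPL.
Σ 10^(L/10) = 1.237e+08 → L_total = 10·log₁₀(1.237e+08) = 80.92 dB SPL.

80.9 dB SPL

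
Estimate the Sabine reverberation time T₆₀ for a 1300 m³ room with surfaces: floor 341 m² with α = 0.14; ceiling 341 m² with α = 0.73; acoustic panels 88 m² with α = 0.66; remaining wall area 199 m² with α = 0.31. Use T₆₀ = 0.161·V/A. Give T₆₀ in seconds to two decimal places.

Summing Sᵢαᵢ: 341·0.14 + 341·0.73 + 88·0.66 + 199·0.31 = 416.44 m².
T₆₀ = 0.161·V/A = 0.161·1300/416.44 = 0.503 s.

0.50 s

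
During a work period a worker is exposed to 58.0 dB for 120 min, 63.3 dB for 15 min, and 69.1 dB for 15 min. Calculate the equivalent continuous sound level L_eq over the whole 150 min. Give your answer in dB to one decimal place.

The energy average is taken in the linear domain: L_eq = 10·log₁₀[(Σ tᵢ·10^(Lᵢ/10))/T], T = 150 min.
Σ tᵢ·10^(Lᵢ/10) = 120·10^(58.0/10) + 15·10^(63.3/10) + 15·10^(69.1/10) = 2.297e+08.
L_eq = 10·log₁₀(2.297e+08/150) = 61.85 dB.

61.9 dB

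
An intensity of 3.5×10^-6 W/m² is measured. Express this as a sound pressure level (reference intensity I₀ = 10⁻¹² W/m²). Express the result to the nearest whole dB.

I/I₀ = 3.5×10^-6/10⁻¹² = 3.5×10^6, and L = 10·log₁₀(I/I₀).
L = 10·(0.5441 + 6) = 65.44 dB.

65 dB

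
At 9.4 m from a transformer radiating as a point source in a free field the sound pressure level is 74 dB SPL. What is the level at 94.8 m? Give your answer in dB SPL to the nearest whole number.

Spherical spreading from a point source gives a 20·log₁₀(r₂/r₁) drop.
L₂ = 74 − 20·log₁₀(94.8/9.4) = 74 − 20.074 = 53.93 dB SPL.

54 dB SPL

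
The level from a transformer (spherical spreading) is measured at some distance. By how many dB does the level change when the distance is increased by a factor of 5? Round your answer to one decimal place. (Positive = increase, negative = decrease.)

-14.0 dB

Point-source spreading: ΔL = −20·log₁₀(r₂/r₁).
ΔL = −20·log₁₀(5) = -13.98 dB.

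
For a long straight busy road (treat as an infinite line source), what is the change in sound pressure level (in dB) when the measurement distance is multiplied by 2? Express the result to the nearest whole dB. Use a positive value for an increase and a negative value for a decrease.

With cylindrical spreading the level changes by −10·log₁₀(r₂/r₁).
ΔL = −10·log₁₀(2) = -3.01 dB.

-3 dB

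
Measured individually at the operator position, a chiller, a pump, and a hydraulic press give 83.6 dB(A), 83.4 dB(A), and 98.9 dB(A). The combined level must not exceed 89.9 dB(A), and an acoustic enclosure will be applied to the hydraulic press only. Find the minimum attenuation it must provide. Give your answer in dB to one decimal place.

11.7 dB

The untreated sources together contribute 10^(83.6/10) + 10^(83.4/10) = 4.479e+08, i.e. 86.51 dB(A).
To meet 89.9 dB(A) overall, the treated hydraulic press may contribute at most 10^(89.9/10) − 4.479e+08 = 5.294e+08, i.e. 87.24 dB(A).
Required insertion loss = 98.9 − 87.24 = 11.66 dB.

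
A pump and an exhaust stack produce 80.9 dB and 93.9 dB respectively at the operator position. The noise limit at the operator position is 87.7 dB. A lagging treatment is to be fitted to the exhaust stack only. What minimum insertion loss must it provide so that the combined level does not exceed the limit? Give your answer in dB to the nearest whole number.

Everything except the exhaust stack sums to 10^(80.9/10) = 1.230e+08 in linear terms, 80.90 dB.
The limit corresponds to 10^(87.7/10) = 5.888e+08; subtracting the fixed part leaves 4.658e+08 for the exhaust stack, i.e. 86.68 dB.
Required insertion loss = 93.9 − 86.68 = 7.22 dB.

7 dB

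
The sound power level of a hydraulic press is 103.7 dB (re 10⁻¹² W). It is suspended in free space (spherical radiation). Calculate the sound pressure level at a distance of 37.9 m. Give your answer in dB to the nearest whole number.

The power spreads over a sphere of area 4π·r², so L_p = L_w − 10·log₁₀(4π·r²).
4π·r² = 1.805e+04 m², 10·log₁₀ of that is 42.565 dB.
L_p = 103.7 − 42.565 = 61.14 dB.

61 dB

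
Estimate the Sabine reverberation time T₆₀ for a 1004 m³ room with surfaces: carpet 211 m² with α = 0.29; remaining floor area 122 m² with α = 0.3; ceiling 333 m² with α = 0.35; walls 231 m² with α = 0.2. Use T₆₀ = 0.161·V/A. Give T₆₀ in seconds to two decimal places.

A = Σ Sᵢαᵢ = 211·0.29 + 122·0.3 + 333·0.35 + 231·0.2 = 260.54 m².
T₆₀ = 0.161·V/A = 0.161·1004/260.54 = 0.620 s.

0.62 s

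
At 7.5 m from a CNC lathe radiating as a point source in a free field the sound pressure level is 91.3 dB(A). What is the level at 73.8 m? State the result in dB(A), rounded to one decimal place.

Point-source attenuation: ΔL = 20·log₁₀(r₂/r₁) = 20·log₁₀(73.8/7.5) = 19.860 dB.
L₂ = 91.3 − 20·log₁₀(73.8/7.5) = 91.3 − 19.860 = 71.44 dB(A).

71.4 dB(A)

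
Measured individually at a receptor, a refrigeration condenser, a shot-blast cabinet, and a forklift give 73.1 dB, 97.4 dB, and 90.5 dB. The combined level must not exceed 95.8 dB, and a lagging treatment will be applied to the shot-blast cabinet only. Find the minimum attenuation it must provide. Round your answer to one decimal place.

Everything except the shot-blast cabinet sums to 10^(73.1/10) + 10^(90.5/10) = 1.142e+09 in linear terms, 90.58 dB.
The limit corresponds to 10^(95.8/10) = 3.802e+09; subtracting the fixed part leaves 2.659e+09 for the shot-blast cabinet, i.e. 94.25 dB.
Required insertion loss = 97.4 − 94.25 = 3.15 dB.

3.2 dB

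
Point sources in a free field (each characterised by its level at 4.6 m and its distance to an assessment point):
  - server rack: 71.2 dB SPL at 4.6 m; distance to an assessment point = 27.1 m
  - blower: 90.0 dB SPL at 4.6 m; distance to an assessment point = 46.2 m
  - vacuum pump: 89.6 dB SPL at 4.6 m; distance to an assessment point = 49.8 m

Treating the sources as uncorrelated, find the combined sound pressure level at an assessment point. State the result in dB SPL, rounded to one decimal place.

72.6 dB SPL

Apply inverse-square spreading to bring every level to the receiver, then sum 10^(L/10).
server rack: 71.2 − 20·log₁₀(27.1/4.6) = 71.2 − 15.40 = 55.80 dB SPL.
blower: 90.0 − 20·log₁₀(46.2/4.6) = 90.0 − 20.04 = 69.96 dB SPL.
vacuum pump: 89.6 − 20·log₁₀(49.8/4.6) = 89.6 − 20.69 = 68.91 dB SPL.
Σ 10^(L/10) = 1.807e+07 → L_total = 10·log₁₀(1.807e+07) = 72.57 dB SPL.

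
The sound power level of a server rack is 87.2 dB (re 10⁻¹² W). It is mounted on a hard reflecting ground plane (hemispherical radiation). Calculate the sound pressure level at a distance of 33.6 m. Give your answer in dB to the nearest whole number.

The power spreads over a hemisphere of area 2π·r², so L_p = L_w − 10·log₁₀(2π·r²).
2π·r² = 7093 m², 10·log₁₀ of that is 38.509 dB.
L_p = 87.2 − 38.509 = 48.69 dB.

49 dB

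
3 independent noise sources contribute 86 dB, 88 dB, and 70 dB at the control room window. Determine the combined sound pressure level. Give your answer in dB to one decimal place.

For uncorrelated sources the intensities add, so convert each level to linear form, sum, and take 10·log₁₀ of the total.
Σ 10^(L/10) = 10^(86/10) + 10^(88/10) + 10^(70/10) = 1.039e+09.
L_total = 10·log₁₀(1.039e+09) = 90.17 dB.

90.2 dB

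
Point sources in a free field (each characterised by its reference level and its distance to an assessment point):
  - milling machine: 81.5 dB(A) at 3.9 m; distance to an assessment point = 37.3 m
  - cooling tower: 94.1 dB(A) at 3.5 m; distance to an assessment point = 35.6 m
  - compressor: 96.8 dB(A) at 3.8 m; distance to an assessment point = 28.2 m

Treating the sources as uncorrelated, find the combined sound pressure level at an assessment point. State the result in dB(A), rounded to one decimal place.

80.5 dB(A)

Apply inverse-square spreading to bring every level to the receiver, then sum 10^(L/10).
milling machine: 81.5 − 20·log₁₀(37.3/3.9) = 81.5 − 19.61 = 61.89 dB(A).
cooling tower: 94.1 − 20·log₁₀(35.6/3.5) = 94.1 − 20.15 = 73.95 dB(A).
compressor: 96.8 − 20·log₁₀(28.2/3.8) = 96.8 − 17.41 = 79.39 dB(A).
Σ 10^(L/10) = 1.133e+08 → L_total = 10·log₁₀(1.133e+08) = 80.54 dB(A).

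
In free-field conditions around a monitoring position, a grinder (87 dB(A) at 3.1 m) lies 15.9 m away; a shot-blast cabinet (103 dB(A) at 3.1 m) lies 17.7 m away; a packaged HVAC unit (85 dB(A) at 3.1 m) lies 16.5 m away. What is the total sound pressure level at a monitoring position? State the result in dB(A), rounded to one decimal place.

88.1 dB(A)

Apply inverse-square spreading to bring every level to the receiver, then sum 10^(L/10).
grinder: 87 − 20·log₁₀(15.9/3.1) = 87 − 14.20 = 72.80 dB(A).
shot-blast cabinet: 103 − 20·log₁₀(17.7/3.1) = 103 − 15.13 = 87.87 dB(A).
packaged HVAC unit: 85 − 20·log₁₀(16.5/3.1) = 85 − 14.52 = 70.48 dB(A).
Σ 10^(L/10) = 6.422e+08 → L_total = 10·log₁₀(6.422e+08) = 88.08 dB(A).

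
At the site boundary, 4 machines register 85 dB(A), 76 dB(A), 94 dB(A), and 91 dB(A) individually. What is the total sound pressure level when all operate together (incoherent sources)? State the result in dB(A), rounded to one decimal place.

Incoherent sources combine by intensity addition: L_total = 10·log₁₀(Σ 10^(L_i/10)).
Σ 10^(L/10) = 10^(85/10) + 10^(76/10) + 10^(94/10) + 10^(91/10) = 4.127e+09.
L_total = 10·log₁₀(4.127e+09) = 96.16 dB(A).

96.2 dB(A)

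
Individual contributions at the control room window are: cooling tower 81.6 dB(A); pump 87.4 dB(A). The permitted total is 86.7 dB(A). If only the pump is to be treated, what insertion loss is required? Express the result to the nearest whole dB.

2 dB

Fixed contribution from the other source: Σ 10^(L/10) = 10^(81.6/10) = 1.445e+08 (81.60 dB(A)).
The limit corresponds to 10^(86.7/10) = 4.677e+08; subtracting the fixed part leaves 3.232e+08 for the pump, i.e. 85.09 dB(A).
Required insertion loss = 87.4 − 85.09 = 2.31 dB.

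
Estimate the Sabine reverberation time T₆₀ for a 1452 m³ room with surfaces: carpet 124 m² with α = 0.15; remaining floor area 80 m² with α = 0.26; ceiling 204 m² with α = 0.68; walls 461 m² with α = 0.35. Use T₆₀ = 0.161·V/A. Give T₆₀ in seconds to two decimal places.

Summing Sᵢαᵢ: 124·0.15 + 80·0.26 + 204·0.68 + 461·0.35 = 339.47 m².
T₆₀ = 0.161 × 1452 / 339.47 = 0.689 s.

0.69 s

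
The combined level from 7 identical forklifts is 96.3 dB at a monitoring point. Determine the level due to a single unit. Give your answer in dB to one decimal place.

Dividing the total intensity by 7 lowers the level by 10·log₁₀ 7 = 8.451 dB: L₁ = 96.3 − 8.451.

87.8 dB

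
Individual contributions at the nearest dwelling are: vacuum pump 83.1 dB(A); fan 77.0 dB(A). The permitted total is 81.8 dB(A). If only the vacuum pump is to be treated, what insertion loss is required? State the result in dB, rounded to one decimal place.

3.0 dB

Fixed contribution from the other source: Σ 10^(L/10) = 10^(77.0/10) = 5.012e+07 (77.00 dB(A)).
The limit corresponds to 10^(81.8/10) = 1.514e+08; subtracting the fixed part leaves 1.012e+08 for the vacuum pump, i.e. 80.05 dB(A).
So the vacuum pump must be reduced from 83.1 to 80.05 dB(A): IL = 3.05 dB.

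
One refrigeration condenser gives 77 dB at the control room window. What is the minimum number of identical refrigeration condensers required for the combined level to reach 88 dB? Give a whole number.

N identical sources give L₁ + 10·log₁₀ N, so require 10·log₁₀ N ≥ 88 − 77 = 11.0 dB.
N ≥ 10^(11.0/10) = 12.589, so N = 13.

13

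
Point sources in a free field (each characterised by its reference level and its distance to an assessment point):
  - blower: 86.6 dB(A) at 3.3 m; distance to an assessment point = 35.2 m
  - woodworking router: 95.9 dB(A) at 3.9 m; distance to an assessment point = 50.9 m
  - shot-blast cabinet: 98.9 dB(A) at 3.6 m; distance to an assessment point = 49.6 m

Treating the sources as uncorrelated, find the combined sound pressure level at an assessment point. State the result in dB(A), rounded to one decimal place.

Propagate each source to the receiver with L = L_ref − 20·log₁₀(r/r_ref), then add intensities.
blower: 86.6 − 20·log₁₀(35.2/3.3) = 86.6 − 20.56 = 66.04 dB(A).
woodworking router: 95.9 − 20·log₁₀(50.9/3.9) = 95.9 − 22.31 = 73.59 dB(A).
shot-blast cabinet: 98.9 − 20·log₁₀(49.6/3.6) = 98.9 − 22.78 = 76.12 dB(A).
Σ 10^(L/10) = 6.775e+07 → L_total = 10·log₁₀(6.775e+07) = 78.31 dB(A).

78.3 dB(A)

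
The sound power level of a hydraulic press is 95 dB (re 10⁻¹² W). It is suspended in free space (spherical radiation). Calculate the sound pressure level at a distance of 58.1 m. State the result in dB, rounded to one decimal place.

L_p = L_w − 10·log₁₀(4π·r²) with r = 58.1 m.
4π·r² = 4.242e+04 m², 10·log₁₀ of that is 46.276 dB.
L_p = 95 − 46.276 = 48.72 dB.

48.7 dB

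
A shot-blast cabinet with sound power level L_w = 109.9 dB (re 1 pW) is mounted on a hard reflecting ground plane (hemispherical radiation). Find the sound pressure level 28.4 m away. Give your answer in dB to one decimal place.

L_p = L_w − 10·log₁₀(2π·r²) with r = 28.4 m.
2π·r² = 5068 m², 10·log₁₀ of that is 37.048 dB.
L_p = 109.9 − 37.048 = 72.85 dB.

72.9 dB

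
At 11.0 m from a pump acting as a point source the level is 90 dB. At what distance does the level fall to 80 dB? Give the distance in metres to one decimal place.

34.8 m

Point-source spreading drops the level by 20·log₁₀(r₂/r₁); inverting, r₂/r₁ = 10^(ΔL/20).
r₂ = 11.0·10^((90−80)/20) = 11.0·10^(10.0/20) = 34.79 m.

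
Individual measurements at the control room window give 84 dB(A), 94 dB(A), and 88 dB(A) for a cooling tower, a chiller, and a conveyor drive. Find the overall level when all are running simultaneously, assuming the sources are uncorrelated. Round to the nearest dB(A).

For uncorrelated sources the intensities add, so convert each level to linear form, sum, and take 10·log₁₀ of the total.
Σ 10^(L/10) = 10^(84/10) + 10^(94/10) + 10^(88/10) = 3.394e+09.
L_total = 10·log₁₀(3.394e+09) = 95.31 dB(A).

95 dB(A)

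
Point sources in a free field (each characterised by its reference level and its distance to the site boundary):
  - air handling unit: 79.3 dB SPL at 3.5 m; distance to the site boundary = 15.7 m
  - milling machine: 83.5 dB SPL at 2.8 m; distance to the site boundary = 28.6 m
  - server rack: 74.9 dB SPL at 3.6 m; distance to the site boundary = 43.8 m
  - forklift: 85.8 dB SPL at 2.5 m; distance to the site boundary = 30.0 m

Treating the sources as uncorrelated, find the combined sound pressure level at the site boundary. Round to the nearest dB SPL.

Apply inverse-square spreading to bring every level to the receiver, then sum 10^(L/10).
air handling unit: 79.3 − 20·log₁₀(15.7/3.5) = 79.3 − 13.04 = 66.26 dB SPL.
milling machine: 83.5 − 20·log₁₀(28.6/2.8) = 83.5 − 20.18 = 63.32 dB SPL.
server rack: 74.9 − 20·log₁₀(43.8/3.6) = 74.9 − 21.70 = 53.20 dB SPL.
forklift: 85.8 − 20·log₁₀(30.0/2.5) = 85.8 − 21.58 = 64.22 dB SPL.
Σ 10^(L/10) = 9.225e+06 → L_total = 10·log₁₀(9.225e+06) = 69.65 dB SPL.

70 dB SPL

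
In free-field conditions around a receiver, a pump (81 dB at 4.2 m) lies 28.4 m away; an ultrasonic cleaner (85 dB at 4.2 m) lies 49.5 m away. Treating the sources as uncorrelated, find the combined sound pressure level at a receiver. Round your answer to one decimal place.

67.0 dB

Propagate each source to the receiver with L = L_ref − 20·log₁₀(r/r_ref), then add intensities.
pump: 81 − 20·log₁₀(28.4/4.2) = 81 − 16.60 = 64.40 dB.
ultrasonic cleaner: 85 − 20·log₁₀(49.5/4.2) = 85 − 21.43 = 63.57 dB.
Σ 10^(L/10) = 5.030e+06 → L_total = 10·log₁₀(5.030e+06) = 67.02 dB.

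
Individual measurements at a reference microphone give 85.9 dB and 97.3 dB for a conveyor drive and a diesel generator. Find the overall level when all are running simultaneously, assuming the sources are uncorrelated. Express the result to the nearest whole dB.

98 dB

Incoherent sources combine by intensity addition: L_total = 10·log₁₀(Σ 10^(L_i/10)).
Σ 10^(L/10) = 10^(85.9/10) + 10^(97.3/10) = 5.759e+09.
L_total = 10·log₁₀(5.759e+09) = 97.60 dB.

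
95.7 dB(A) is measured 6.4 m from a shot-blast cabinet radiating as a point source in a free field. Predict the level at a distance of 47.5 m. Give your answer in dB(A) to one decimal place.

Spherical spreading from a point source gives a 20·log₁₀(r₂/r₁) drop.
L₂ = 95.7 − 20·log₁₀(47.5/6.4) = 95.7 − 17.410 = 78.29 dB(A).

78.3 dB(A)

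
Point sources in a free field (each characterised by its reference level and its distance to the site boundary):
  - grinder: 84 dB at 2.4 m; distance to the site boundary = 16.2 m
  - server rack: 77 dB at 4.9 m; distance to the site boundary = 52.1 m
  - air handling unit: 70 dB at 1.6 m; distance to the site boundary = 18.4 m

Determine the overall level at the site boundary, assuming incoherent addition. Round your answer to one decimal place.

67.8 dB

Apply inverse-square spreading to bring every level to the receiver, then sum 10^(L/10).
grinder: 84 − 20·log₁₀(16.2/2.4) = 84 − 16.59 = 67.41 dB.
server rack: 77 − 20·log₁₀(52.1/4.9) = 77 − 20.53 = 56.47 dB.
air handling unit: 70 − 20·log₁₀(18.4/1.6) = 70 − 21.21 = 48.79 dB.
Σ 10^(L/10) = 6.032e+06 → L_total = 10·log₁₀(6.032e+06) = 67.80 dB.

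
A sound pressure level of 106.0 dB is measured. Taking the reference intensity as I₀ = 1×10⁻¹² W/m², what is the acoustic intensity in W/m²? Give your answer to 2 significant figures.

L = 10·log₁₀(I/I₀) ⇒ I = I₀·10^(L/10) = 10⁻¹² × 10^10.60.

0.040 W/m²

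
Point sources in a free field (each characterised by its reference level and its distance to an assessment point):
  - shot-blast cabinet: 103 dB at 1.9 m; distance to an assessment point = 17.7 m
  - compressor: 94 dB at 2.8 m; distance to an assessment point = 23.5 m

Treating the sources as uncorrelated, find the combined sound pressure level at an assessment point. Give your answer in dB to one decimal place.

Propagate each source to the receiver with L = L_ref − 20·log₁₀(r/r_ref), then add intensities.
shot-blast cabinet: 103 − 20·log₁₀(17.7/1.9) = 103 − 19.38 = 83.62 dB.
compressor: 94 − 20·log₁₀(23.5/2.8) = 94 − 18.48 = 75.52 dB.
Σ 10^(L/10) = 2.656e+08 → L_total = 10·log₁₀(2.656e+08) = 84.24 dB.

84.2 dB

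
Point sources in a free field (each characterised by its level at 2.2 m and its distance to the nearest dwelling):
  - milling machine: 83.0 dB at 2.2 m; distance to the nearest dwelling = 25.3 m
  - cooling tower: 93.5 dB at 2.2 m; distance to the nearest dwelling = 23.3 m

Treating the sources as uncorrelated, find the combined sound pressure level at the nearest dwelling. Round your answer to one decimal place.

73.3 dB

Apply inverse-square spreading to bring every level to the receiver, then sum 10^(L/10).
milling machine: 83.0 − 20·log₁₀(25.3/2.2) = 83.0 − 21.21 = 61.79 dB.
cooling tower: 93.5 − 20·log₁₀(23.3/2.2) = 93.5 − 20.50 = 73.00 dB.
Σ 10^(L/10) = 2.147e+07 → L_total = 10·log₁₀(2.147e+07) = 73.32 dB.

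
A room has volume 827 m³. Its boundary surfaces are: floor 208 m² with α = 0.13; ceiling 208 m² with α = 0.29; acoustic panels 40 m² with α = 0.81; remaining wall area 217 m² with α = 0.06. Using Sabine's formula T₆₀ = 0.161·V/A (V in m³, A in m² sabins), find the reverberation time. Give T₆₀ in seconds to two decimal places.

1.00 s

Total absorption A = 208·0.13 + 208·0.29 + 40·0.81 + 217·0.06 = 132.78 m² sabins.
T₆₀ = 0.161 × 827 / 132.78 = 1.003 s.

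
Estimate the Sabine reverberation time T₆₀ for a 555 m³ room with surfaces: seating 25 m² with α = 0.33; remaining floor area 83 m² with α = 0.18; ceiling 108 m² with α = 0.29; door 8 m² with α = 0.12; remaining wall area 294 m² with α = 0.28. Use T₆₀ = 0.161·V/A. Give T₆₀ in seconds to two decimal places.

0.65 s

A = Σ Sᵢαᵢ = 25·0.33 + 83·0.18 + 108·0.29 + 8·0.12 + 294·0.28 = 137.79 m².
T₆₀ = 0.161 × 555 / 137.79 = 0.648 s.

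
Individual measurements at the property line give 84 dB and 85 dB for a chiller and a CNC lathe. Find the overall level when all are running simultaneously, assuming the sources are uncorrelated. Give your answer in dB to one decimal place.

87.5 dB

Incoherent sources combine by intensity addition: L_total = 10·log₁₀(Σ 10^(L_i/10)).
Σ 10^(L/10) = 10^(84/10) + 10^(85/10) = 5.674e+08.
L_total = 10·log₁₀(5.674e+08) = 87.54 dB.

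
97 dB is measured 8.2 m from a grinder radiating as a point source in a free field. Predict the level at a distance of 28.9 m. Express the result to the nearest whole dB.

86 dB

Spherical spreading from a point source gives a 20·log₁₀(r₂/r₁) drop.
L₂ = 97 − 20·log₁₀(28.9/8.2) = 97 − 10.942 = 86.06 dB.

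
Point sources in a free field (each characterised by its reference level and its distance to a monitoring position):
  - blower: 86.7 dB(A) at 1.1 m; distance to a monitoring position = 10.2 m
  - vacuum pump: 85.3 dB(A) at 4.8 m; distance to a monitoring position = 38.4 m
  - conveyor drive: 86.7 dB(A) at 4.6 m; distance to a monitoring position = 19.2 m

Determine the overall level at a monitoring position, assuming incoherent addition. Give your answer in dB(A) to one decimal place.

First find each source's level at the receiver (point-source: −20·log₁₀(r/r_ref)), then combine on an intensity basis.
blower: 86.7 − 20·log₁₀(10.2/1.1) = 86.7 − 19.34 = 67.36 dB(A).
vacuum pump: 85.3 − 20·log₁₀(38.4/4.8) = 85.3 − 18.06 = 67.24 dB(A).
conveyor drive: 86.7 − 20·log₁₀(19.2/4.6) = 86.7 − 12.41 = 74.29 dB(A).
Σ 10^(L/10) = 3.758e+07 → L_total = 10·log₁₀(3.758e+07) = 75.75 dB(A).

75.7 dB(A)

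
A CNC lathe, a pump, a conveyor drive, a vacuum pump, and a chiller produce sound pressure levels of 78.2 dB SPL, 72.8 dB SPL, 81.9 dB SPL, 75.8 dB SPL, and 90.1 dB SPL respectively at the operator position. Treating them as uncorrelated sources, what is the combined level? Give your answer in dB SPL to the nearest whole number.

For uncorrelated sources the intensities add, so convert each level to linear form, sum, and take 10·log₁₀ of the total.
Σ 10^(L/10) = 10^(78.2/10) + 10^(72.8/10) + 10^(81.9/10) + 10^(75.8/10) + 10^(90.1/10) = 1.301e+09.
L_total = 10·log₁₀(1.301e+09) = 91.14 dB SPL.

91 dB SPL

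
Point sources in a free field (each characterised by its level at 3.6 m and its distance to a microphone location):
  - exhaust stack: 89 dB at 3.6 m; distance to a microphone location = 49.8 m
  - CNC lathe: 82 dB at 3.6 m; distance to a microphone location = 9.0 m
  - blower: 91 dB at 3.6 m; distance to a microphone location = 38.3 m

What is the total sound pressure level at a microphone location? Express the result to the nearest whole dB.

76 dB

First find each source's level at the receiver (point-source: −20·log₁₀(r/r_ref)), then combine on an intensity basis.
exhaust stack: 89 − 20·log₁₀(49.8/3.6) = 89 − 22.82 = 66.18 dB.
CNC lathe: 82 − 20·log₁₀(9.0/3.6) = 82 − 7.96 = 74.04 dB.
blower: 91 − 20·log₁₀(38.3/3.6) = 91 − 20.54 = 70.46 dB.
Σ 10^(L/10) = 4.063e+07 → L_total = 10·log₁₀(4.063e+07) = 76.09 dB.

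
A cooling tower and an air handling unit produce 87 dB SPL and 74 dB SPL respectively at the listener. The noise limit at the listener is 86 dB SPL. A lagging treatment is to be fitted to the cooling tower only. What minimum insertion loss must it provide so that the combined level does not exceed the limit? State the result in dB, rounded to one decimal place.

1.3 dB

The untreated sources together contribute 10^(74/10) = 2.512e+07, i.e. 74.00 dB SPL.
The limit corresponds to 10^(86/10) = 3.981e+08; subtracting the fixed part leaves 3.730e+08 for the cooling tower, i.e. 85.72 dB SPL.
Required insertion loss = 87 − 85.72 = 1.28 dB.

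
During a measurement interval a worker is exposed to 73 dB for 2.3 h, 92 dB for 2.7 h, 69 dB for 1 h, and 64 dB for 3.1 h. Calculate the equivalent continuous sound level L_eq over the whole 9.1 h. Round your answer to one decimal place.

86.8 dB

Weight each interval's intensity by its duration and average over T = 9.1 h:
Σ tᵢ·10^(Lᵢ/10) = 2.3·10^(73/10) + 2.7·10^(92/10) + 1·10^(69/10) + 3.1·10^(64/10) = 4.341e+09.
L_eq = 10·log₁₀(4.341e+09/9.1) = 86.79 dB.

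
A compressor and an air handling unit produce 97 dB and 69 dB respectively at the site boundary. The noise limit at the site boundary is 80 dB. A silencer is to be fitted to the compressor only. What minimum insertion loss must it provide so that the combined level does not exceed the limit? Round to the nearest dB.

17 dB

The untreated sources together contribute 10^(69/10) = 7.943e+06, i.e. 69.00 dB.
To meet 80 dB overall, the treated compressor may contribute at most 10^(80/10) − 7.943e+06 = 9.206e+07, i.e. 79.64 dB.
So the compressor must be reduced from 97 to 79.64 dB: IL = 17.36 dB.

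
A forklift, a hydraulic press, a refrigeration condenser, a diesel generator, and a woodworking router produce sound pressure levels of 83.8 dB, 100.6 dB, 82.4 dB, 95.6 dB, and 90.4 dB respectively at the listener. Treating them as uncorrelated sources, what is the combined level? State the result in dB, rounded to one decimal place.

For uncorrelated sources the intensities add, so convert each level to linear form, sum, and take 10·log₁₀ of the total.
Σ 10^(L/10) = 10^(83.8/10) + 10^(100.6/10) + 10^(82.4/10) + 10^(95.6/10) + 10^(90.4/10) = 1.662e+10.
L_total = 10·log₁₀(1.662e+10) = 102.21 dB.

102.2 dB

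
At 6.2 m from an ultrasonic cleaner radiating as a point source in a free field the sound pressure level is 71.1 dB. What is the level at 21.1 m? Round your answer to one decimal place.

60.5 dB

For a point source, L₂ = L₁ − 20·log₁₀(r₂/r₁).
L₂ = 71.1 − 20·log₁₀(21.1/6.2) = 71.1 − 10.638 = 60.46 dB.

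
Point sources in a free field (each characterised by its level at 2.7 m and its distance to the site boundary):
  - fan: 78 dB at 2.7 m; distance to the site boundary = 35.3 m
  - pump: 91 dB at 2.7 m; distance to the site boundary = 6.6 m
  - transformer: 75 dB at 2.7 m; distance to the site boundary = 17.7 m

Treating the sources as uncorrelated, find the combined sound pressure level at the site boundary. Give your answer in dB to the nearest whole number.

83 dB

First find each source's level at the receiver (point-source: −20·log₁₀(r/r_ref)), then combine on an intensity basis.
fan: 78 − 20·log₁₀(35.3/2.7) = 78 − 22.33 = 55.67 dB.
pump: 91 − 20·log₁₀(6.6/2.7) = 91 − 7.76 = 83.24 dB.
transformer: 75 − 20·log₁₀(17.7/2.7) = 75 − 16.33 = 58.67 dB.
Σ 10^(L/10) = 2.118e+08 → L_total = 10·log₁₀(2.118e+08) = 83.26 dB.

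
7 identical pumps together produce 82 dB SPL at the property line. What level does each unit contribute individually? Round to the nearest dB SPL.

7 equal contributions raise the level by 10·log₁₀ 7 = 8.451 dB, so each unit alone gives 82 − 8.451.

74 dB SPL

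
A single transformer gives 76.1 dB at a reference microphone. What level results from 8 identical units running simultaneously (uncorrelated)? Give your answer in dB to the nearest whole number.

With 8 equal, uncorrelated contributions the intensity is 8× that of one unit, giving a rise of 10·log₁₀ 8.
L_total = 76.1 + 10·log₁₀(8) = 76.1 + 9.031 = 85.13 dB.

85 dB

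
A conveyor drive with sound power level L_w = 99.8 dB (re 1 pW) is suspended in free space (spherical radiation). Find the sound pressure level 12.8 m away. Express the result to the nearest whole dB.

L_p = L_w − 10·log₁₀(4π·r²) with r = 12.8 m.
4π·r² = 2059 m², 10·log₁₀ of that is 33.136 dB.
L_p = 99.8 − 33.136 = 66.66 dB.

67 dB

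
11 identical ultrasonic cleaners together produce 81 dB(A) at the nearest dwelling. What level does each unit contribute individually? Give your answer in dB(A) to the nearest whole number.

11 equal contributions raise the level by 10·log₁₀ 11 = 10.414 dB, so each unit alone gives 81 − 10.414.

71 dB(A)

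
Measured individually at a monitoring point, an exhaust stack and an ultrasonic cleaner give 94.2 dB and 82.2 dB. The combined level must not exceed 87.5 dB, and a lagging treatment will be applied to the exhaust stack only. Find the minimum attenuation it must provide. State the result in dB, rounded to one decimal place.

The untreated sources together contribute 10^(82.2/10) = 1.660e+08, i.e. 82.20 dB.
To meet 87.5 dB overall, the treated exhaust stack may contribute at most 10^(87.5/10) − 1.660e+08 = 3.964e+08, i.e. 85.98 dB.
So the exhaust stack must be reduced from 94.2 to 85.98 dB: IL = 8.22 dB.

8.2 dB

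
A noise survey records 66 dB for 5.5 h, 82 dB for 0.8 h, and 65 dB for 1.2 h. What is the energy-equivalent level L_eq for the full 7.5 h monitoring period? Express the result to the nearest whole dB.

The energy average is taken in the linear domain: L_eq = 10·log₁₀[(Σ tᵢ·10^(Lᵢ/10))/T], T = 7.5 h.
Σ tᵢ·10^(Lᵢ/10) = 5.5·10^(66/10) + 0.8·10^(82/10) + 1.2·10^(65/10) = 1.525e+08.
L_eq = 10·log₁₀(1.525e+08/7.5) = 73.08 dB.

73 dB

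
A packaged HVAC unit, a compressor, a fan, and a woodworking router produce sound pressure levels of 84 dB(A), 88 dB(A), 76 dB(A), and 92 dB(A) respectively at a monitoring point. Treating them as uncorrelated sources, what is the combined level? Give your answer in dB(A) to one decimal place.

For uncorrelated sources the intensities add, so convert each level to linear form, sum, and take 10·log₁₀ of the total.
Σ 10^(L/10) = 10^(84/10) + 10^(88/10) + 10^(76/10) + 10^(92/10) = 2.507e+09.
L_total = 10·log₁₀(2.507e+09) = 93.99 dB(A).

94.0 dB(A)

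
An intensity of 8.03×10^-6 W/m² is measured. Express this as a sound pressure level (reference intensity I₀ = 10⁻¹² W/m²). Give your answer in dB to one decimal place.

I/I₀ = 8.03×10^-6/10⁻¹² = 8.03×10^6, and L = 10·log₁₀(I/I₀).
L = 10·(0.9047 + 6) = 69.05 dB.

69.0 dB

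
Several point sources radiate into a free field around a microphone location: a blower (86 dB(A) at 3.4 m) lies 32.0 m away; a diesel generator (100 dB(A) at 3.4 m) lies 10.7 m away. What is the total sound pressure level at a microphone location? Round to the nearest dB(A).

90 dB(A)

Apply inverse-square spreading to bring every level to the receiver, then sum 10^(L/10).
blower: 86 − 20·log₁₀(32.0/3.4) = 86 − 19.47 = 66.53 dB(A).
diesel generator: 100 − 20·log₁₀(10.7/3.4) = 100 − 9.96 = 90.04 dB(A).
Σ 10^(L/10) = 1.014e+09 → L_total = 10·log₁₀(1.014e+09) = 90.06 dB(A).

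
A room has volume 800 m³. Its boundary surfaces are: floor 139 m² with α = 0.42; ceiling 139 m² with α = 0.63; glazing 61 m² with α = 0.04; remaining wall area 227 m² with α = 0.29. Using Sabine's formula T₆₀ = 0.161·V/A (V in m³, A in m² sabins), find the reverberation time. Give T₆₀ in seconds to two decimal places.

Total absorption A = 139·0.42 + 139·0.63 + 61·0.04 + 227·0.29 = 214.22 m² sabins.
T₆₀ = 0.161 × 800 / 214.22 = 0.601 s.

0.60 s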